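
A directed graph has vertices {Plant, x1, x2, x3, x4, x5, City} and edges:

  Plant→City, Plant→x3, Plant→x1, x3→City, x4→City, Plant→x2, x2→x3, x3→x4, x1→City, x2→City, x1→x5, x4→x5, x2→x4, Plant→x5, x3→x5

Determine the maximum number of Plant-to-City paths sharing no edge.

4

Assign every edge capacity 1; by Menger, the answer equals the max flow.
Path Plant→City (+1); total 1.
Path Plant→x1→City (+1); total 2.
Path Plant→x2→City (+1); total 3.
Path Plant→x3→City (+1); total 4.
No residual Plant→City path; max flow = 4.
Certifying cut of size 4: {Plant→City, Plant→x1, Plant→x2, Plant→x3}.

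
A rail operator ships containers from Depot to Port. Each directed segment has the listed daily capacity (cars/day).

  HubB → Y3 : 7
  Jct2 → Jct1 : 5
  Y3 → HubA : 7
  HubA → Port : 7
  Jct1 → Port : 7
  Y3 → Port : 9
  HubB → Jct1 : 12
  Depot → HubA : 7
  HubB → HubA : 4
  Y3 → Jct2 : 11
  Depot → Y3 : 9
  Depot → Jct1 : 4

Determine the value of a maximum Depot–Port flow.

Augment Depot→Y3→Port: bottleneck 9, flow now 9.
Augment Depot→HubA→Port: bottleneck 7, flow now 16.
Augment Depot→Jct1→Port: bottleneck 4, flow now 20.
No augmenting path remains; maximum flow = 20.
In the residual graph, reachable from Depot: {Depot}.
Min-cut edges: Depot→Y3 (9), Depot→HubA (7), Depot→Jct1 (4); capacity 9 + 7 + 4 = 20.
This cut is saturated, so no flow can exceed 20.

20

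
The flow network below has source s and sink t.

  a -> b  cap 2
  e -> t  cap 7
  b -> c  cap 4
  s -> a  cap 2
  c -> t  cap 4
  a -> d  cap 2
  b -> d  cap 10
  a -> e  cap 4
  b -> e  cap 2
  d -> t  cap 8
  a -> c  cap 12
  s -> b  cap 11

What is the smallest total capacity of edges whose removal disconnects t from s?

13

Augment s→a→c→t: bottleneck 2, flow now 2.
Augment s→b→c→t: bottleneck 2, flow now 4.
Augment s→b→d→t: bottleneck 8, flow now 12.
Augment s→b→e→t: bottleneck 1, flow now 13.
No augmenting path remains; maximum flow = 13.
By max-flow min-cut, the minimum cut capacity equals the max flow.
In the residual graph, reachable from s: {s}.
Min-cut edges: s→a (2), s→b (11); capacity 2 + 11 = 13.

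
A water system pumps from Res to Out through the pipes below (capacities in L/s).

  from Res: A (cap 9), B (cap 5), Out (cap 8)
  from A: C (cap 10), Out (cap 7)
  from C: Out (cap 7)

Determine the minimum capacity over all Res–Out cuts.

17

Augment Res→Out: bottleneck 8, flow now 8.
Augment Res→A→Out: bottleneck 7, flow now 15.
Augment Res→A→C→Out: bottleneck 2, flow now 17.
No augmenting path remains; maximum flow = 17.
By max-flow min-cut, the minimum cut capacity equals the max flow.
In the residual graph, reachable from Res: {Res, B}.
Min-cut edges: Res→A (9), Res→Out (8); capacity 9 + 8 = 17.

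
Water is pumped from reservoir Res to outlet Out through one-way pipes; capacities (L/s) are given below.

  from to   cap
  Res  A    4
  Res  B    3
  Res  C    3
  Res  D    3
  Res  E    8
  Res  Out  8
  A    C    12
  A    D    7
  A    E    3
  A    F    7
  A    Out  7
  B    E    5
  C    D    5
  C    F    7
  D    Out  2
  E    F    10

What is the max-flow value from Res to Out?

14

Augment Res→Out: bottleneck 8, flow now 8.
Augment Res→A→Out: bottleneck 4, flow now 12.
Augment Res→D→Out: bottleneck 2, flow now 14.
No augmenting path remains; maximum flow = 14.
In the residual graph, reachable from Res: {Res, B, C, D, E, F}.
Min-cut edges: Res→A (4), Res→Out (8), D→Out (2); capacity 4 + 8 + 2 = 14.
This cut is saturated, so no flow can exceed 14.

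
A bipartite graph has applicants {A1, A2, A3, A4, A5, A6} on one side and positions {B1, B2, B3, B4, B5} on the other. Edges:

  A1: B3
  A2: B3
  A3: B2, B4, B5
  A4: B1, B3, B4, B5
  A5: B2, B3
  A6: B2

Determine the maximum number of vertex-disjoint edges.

4

Unit-capacity flow: source→left, listed edges, right→sink; max matching = max flow.
Augmenting path A1→B3 (+1); matched 1.
Augmenting path A3→B2 (+1); matched 2.
Augmenting path A4→B1 (+1); matched 3.
Augmenting path A5→B2→A3→B4 (+1); matched 4.
No augmenting path remains; maximum matching = 4.
König certificate: {A3, A4, B2, B3} is a vertex cover of size 4 (every listed pair touches it), so no matching can be larger.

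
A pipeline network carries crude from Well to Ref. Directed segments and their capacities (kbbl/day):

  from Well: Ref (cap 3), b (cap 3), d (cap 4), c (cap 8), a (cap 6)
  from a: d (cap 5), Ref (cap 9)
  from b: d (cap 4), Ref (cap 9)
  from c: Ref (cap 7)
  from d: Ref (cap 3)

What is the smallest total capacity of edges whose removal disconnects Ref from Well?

22

Augment Well→Ref: bottleneck 3, flow now 3.
Augment Well→a→Ref: bottleneck 6, flow now 9.
Augment Well→b→Ref: bottleneck 3, flow now 12.
Augment Well→c→Ref: bottleneck 7, flow now 19.
Augment Well→d→Ref: bottleneck 3, flow now 22.
No augmenting path remains; maximum flow = 22.
By max-flow min-cut, the minimum cut capacity equals the max flow.
In the residual graph, reachable from Well: {Well, c, d}.
Min-cut edges: Well→a (6), Well→b (3), Well→Ref (3), c→Ref (7), d→Ref (3); capacity 6 + 3 + 3 + 7 + 3 = 22.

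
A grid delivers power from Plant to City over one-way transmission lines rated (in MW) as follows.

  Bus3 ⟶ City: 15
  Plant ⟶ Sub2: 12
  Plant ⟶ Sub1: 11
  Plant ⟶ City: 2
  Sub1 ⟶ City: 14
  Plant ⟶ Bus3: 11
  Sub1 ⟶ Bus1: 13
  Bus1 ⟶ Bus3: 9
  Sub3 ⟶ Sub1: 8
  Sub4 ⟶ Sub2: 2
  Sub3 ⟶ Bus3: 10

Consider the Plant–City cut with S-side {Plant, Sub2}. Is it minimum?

Given cut capacity: 11 + 11 + 2 = 24.
Augment Plant→City: bottleneck 2, flow now 2.
Augment Plant→Sub1→City: bottleneck 11, flow now 13.
Augment Plant→Bus3→City: bottleneck 11, flow now 24.
No augmenting path remains; maximum flow = 24.
Cut capacity 24 equals the max flow, so it is a minimum cut.

Yes — it is a minimum cut (capacity 24).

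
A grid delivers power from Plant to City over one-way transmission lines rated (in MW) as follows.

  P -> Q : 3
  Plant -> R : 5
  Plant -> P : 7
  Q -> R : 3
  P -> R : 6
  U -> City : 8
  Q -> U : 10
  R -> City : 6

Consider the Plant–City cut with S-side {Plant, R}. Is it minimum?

Given cut capacity: 7 + 6 = 13.
Augment Plant→R→City: bottleneck 5, flow now 5.
Augment Plant→P→R→City: bottleneck 1, flow now 6.
Augment Plant→P→Q→U→City: bottleneck 3, flow now 9.
No augmenting path remains; maximum flow = 9.
In the residual graph, reachable from Plant: {Plant, P, R}.
Min-cut edges: P→Q (3), R→City (6); capacity 3 + 6 = 9.
Cut capacity 13 exceeds the max flow 9, so it is not minimum.

No — its capacity is 13, but the minimum cut has capacity 9.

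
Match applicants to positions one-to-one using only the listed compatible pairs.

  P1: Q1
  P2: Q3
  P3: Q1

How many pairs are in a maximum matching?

Unit-capacity flow: source→left, listed edges, right→sink; max matching = max flow.
Augmenting path P1→Q1 (+1); matched 1.
Augmenting path P2→Q3 (+1); matched 2.
No augmenting path remains; maximum matching = 2.
König certificate: {P2, Q1} is a vertex cover of size 2 (every listed pair touches it), so no matching can be larger.

2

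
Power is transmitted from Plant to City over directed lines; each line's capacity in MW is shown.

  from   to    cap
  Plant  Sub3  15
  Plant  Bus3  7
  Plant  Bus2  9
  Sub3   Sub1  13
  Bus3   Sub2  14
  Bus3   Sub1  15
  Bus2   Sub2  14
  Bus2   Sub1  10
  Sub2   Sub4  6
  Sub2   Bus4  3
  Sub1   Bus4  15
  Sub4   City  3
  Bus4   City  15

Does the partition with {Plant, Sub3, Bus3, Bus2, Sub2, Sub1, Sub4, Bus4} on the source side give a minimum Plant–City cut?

Yes — it is a minimum cut (capacity 18).

Given cut capacity: 3 + 15 = 18.
Augment Plant→Sub3→Sub1→Bus4→City: bottleneck 13, flow now 13.
Augment Plant→Bus3→Sub2→Sub4→City: bottleneck 3, flow now 16.
Augment Plant→Bus3→Sub2→Bus4→City: bottleneck 2, flow now 18.
No augmenting path remains; maximum flow = 18.
Cut capacity 18 equals the max flow, so it is a minimum cut.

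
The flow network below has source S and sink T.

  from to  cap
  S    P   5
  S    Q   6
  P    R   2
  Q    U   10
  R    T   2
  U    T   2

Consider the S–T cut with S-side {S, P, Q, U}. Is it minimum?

Given cut capacity: 2 + 2 = 4.
Augment S→P→R→T: bottleneck 2, flow now 2.
Augment S→Q→U→T: bottleneck 2, flow now 4.
No augmenting path remains; maximum flow = 4.
Cut capacity 4 equals the max flow, so it is a minimum cut.

Yes — it is a minimum cut (capacity 4).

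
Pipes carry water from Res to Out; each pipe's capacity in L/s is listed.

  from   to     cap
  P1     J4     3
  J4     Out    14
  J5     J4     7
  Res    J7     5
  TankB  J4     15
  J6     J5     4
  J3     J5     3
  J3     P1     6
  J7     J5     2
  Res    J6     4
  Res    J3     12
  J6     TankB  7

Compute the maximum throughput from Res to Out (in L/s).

12

Augment Res→J3→J5→J4→Out: bottleneck 3, flow now 3.
Augment Res→J3→P1→J4→Out: bottleneck 3, flow now 6.
Augment Res→J7→J5→J4→Out: bottleneck 2, flow now 8.
Augment Res→J6→TankB→J4→Out: bottleneck 4, flow now 12.
No augmenting path remains; maximum flow = 12.
In the residual graph, reachable from Res: {Res, J3, J7, P1}.
Min-cut edges: Res→J6 (4), J3→J5 (3), J7→J5 (2), P1→J4 (3); capacity 4 + 3 + 2 + 3 = 12.
This cut is saturated, so no flow can exceed 12.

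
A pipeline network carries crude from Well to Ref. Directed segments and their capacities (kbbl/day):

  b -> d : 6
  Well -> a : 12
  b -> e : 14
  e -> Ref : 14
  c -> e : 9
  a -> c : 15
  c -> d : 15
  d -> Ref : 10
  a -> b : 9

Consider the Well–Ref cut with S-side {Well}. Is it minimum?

Yes — it is a minimum cut (capacity 12).

Given cut capacity: 12 = 12.
Augment Well→a→b→d→Ref: bottleneck 6, flow now 6.
Augment Well→a→b→e→Ref: bottleneck 3, flow now 9.
Augment Well→a→c→d→Ref: bottleneck 3, flow now 12.
No augmenting path remains; maximum flow = 12.
Cut capacity 12 equals the max flow, so it is a minimum cut.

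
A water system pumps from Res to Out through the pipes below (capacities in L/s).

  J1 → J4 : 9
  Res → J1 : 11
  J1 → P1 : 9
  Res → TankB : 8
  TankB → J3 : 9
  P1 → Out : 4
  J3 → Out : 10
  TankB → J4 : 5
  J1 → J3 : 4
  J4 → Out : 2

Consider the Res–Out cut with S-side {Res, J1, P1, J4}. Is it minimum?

No — its capacity is 18, but the minimum cut has capacity 16.

Given cut capacity: 8 + 4 + 4 + 2 = 18.
Augment Res→J1→J3→Out: bottleneck 4, flow now 4.
Augment Res→J1→P1→Out: bottleneck 4, flow now 8.
Augment Res→J1→J4→Out: bottleneck 2, flow now 10.
Augment Res→TankB→J3→Out: bottleneck 6, flow now 16.
No augmenting path remains; maximum flow = 16.
In the residual graph, reachable from Res: {Res, J1, TankB, J3, P1, J4}.
Min-cut edges: J3→Out (10), P1→Out (4), J4→Out (2); capacity 10 + 4 + 2 = 16.
Cut capacity 18 exceeds the max flow 16, so it is not minimum.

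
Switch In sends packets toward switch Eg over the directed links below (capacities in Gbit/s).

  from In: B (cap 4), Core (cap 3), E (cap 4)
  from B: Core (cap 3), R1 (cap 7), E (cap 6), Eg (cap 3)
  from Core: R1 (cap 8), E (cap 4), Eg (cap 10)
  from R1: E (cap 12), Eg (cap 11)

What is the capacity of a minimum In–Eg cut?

Augment In→B→Eg: bottleneck 3, flow now 3.
Augment In→Core→Eg: bottleneck 3, flow now 6.
Augment In→B→Core→Eg: bottleneck 1, flow now 7.
No augmenting path remains; maximum flow = 7.
By max-flow min-cut, the minimum cut capacity equals the max flow.
In the residual graph, reachable from In: {In, E}.
Min-cut edges: In→B (4), In→Core (3); capacity 4 + 3 = 7.

7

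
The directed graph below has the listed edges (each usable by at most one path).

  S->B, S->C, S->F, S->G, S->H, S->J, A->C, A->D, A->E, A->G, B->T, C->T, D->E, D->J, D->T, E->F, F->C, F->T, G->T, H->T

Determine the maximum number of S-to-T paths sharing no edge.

5

Assign every edge capacity 1; by Menger, the answer equals the max flow.
Path S→B→T (+1); total 1.
Path S→C→T (+1); total 2.
Path S→F→T (+1); total 3.
Path S→G→T (+1); total 4.
Path S→H→T (+1); total 5.
No residual S→T path; max flow = 5.
Certifying cut of size 5: {S→B, S→C, S→F, S→G, S→H}.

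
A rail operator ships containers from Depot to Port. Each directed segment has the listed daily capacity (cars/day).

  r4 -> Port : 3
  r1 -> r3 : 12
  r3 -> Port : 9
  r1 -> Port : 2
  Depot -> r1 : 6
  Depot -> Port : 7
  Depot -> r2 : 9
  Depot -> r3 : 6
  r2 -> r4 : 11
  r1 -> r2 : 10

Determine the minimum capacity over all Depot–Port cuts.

21

Augment Depot→Port: bottleneck 7, flow now 7.
Augment Depot→r1→Port: bottleneck 2, flow now 9.
Augment Depot→r3→Port: bottleneck 6, flow now 15.
Augment Depot→r1→r3→Port: bottleneck 3, flow now 18.
Augment Depot→r2→r4→Port: bottleneck 3, flow now 21.
No augmenting path remains; maximum flow = 21.
By max-flow min-cut, the minimum cut capacity equals the max flow.
In the residual graph, reachable from Depot: {Depot, r1, r2, r3, r4}.
Min-cut edges: Depot→Port (7), r1→Port (2), r3→Port (9), r4→Port (3); capacity 7 + 2 + 9 + 3 = 21.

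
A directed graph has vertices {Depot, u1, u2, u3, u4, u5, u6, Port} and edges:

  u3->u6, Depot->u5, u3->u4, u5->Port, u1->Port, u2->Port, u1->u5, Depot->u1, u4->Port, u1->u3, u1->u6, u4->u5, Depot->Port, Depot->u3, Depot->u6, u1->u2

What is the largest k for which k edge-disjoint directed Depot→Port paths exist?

4

Assign every edge capacity 1; by Menger, the answer equals the max flow.
Path Depot→Port (+1); total 1.
Path Depot→u1→Port (+1); total 2.
Path Depot→u5→Port (+1); total 3.
Path Depot→u3→u4→Port (+1); total 4.
No residual Depot→Port path; max flow = 4.
Certifying cut of size 4: {Depot→Port, Depot→u1, Depot→u3, Depot→u5}.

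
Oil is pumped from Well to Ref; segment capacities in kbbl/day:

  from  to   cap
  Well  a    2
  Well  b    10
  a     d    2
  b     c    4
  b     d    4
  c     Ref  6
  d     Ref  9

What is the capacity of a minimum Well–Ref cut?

Augment Well→a→d→Ref: bottleneck 2, flow now 2.
Augment Well→b→c→Ref: bottleneck 4, flow now 6.
Augment Well→b→d→Ref: bottleneck 4, flow now 10.
No augmenting path remains; maximum flow = 10.
By max-flow min-cut, the minimum cut capacity equals the max flow.
In the residual graph, reachable from Well: {Well, b}.
Min-cut edges: Well→a (2), b→c (4), b→d (4); capacity 2 + 4 + 4 = 10.

10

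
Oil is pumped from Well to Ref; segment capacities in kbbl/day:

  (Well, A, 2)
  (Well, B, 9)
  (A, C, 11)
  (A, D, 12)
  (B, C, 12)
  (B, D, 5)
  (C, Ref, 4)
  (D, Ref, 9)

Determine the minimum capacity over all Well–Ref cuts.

Augment Well→A→C→Ref: bottleneck 2, flow now 2.
Augment Well→B→C→Ref: bottleneck 2, flow now 4.
Augment Well→B→D→Ref: bottleneck 5, flow now 9.
Augment Well→B→C→A→D→Ref: bottleneck 2, flow now 11. (uses reverse residual edge)
No augmenting path remains; maximum flow = 11.
By max-flow min-cut, the minimum cut capacity equals the max flow.
In the residual graph, reachable from Well: {Well}.
Min-cut edges: Well→A (2), Well→B (9); capacity 2 + 9 = 11.

11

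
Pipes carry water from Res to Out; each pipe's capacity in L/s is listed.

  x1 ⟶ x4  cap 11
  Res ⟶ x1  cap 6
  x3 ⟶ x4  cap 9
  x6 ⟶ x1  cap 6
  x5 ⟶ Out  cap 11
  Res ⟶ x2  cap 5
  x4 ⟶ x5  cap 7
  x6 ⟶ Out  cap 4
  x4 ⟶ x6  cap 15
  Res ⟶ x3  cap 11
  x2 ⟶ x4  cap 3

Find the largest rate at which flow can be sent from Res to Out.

11

Augment Res→x1→x4→x5→Out: bottleneck 6, flow now 6.
Augment Res→x2→x4→x5→Out: bottleneck 1, flow now 7.
Augment Res→x2→x4→x6→Out: bottleneck 2, flow now 9.
Augment Res→x3→x4→x6→Out: bottleneck 2, flow now 11.
No augmenting path remains; maximum flow = 11.
In the residual graph, reachable from Res: {Res, x1, x2, x3, x4, x6}.
Min-cut edges: x4→x5 (7), x6→Out (4); capacity 7 + 4 = 11.
This cut is saturated, so no flow can exceed 11.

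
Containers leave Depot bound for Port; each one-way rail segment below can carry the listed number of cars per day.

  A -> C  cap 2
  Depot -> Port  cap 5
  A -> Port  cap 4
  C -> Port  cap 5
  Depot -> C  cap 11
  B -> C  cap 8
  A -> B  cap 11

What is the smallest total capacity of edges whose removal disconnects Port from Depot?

10

Augment Depot→Port: bottleneck 5, flow now 5.
Augment Depot→C→Port: bottleneck 5, flow now 10.
No augmenting path remains; maximum flow = 10.
By max-flow min-cut, the minimum cut capacity equals the max flow.
In the residual graph, reachable from Depot: {Depot, C}.
Min-cut edges: Depot→Port (5), C→Port (5); capacity 5 + 5 = 10.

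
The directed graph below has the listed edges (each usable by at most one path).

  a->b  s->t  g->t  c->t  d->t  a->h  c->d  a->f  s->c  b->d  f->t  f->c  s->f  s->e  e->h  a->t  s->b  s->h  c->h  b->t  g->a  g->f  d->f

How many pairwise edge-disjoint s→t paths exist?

Assign every edge capacity 1; by Menger, the answer equals the max flow.
Path s→t (+1); total 1.
Path s→b→t (+1); total 2.
Path s→c→t (+1); total 3.
Path s→f→t (+1); total 4.
No residual s→t path; max flow = 4.
Certifying cut of size 4: {s→b, s→c, s→f, s→t}.

4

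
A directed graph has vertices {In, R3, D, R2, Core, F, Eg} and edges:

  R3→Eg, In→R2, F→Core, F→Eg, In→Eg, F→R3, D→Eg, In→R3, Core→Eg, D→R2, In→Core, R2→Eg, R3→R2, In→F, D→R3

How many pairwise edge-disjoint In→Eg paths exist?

5

Assign every edge capacity 1; by Menger, the answer equals the max flow.
Path In→Eg (+1); total 1.
Path In→R3→Eg (+1); total 2.
Path In→R2→Eg (+1); total 3.
Path In→Core→Eg (+1); total 4.
Path In→F→Eg (+1); total 5.
No residual In→Eg path; max flow = 5.
Certifying cut of size 5: {In→Core, In→Eg, In→F, In→R2, In→R3}.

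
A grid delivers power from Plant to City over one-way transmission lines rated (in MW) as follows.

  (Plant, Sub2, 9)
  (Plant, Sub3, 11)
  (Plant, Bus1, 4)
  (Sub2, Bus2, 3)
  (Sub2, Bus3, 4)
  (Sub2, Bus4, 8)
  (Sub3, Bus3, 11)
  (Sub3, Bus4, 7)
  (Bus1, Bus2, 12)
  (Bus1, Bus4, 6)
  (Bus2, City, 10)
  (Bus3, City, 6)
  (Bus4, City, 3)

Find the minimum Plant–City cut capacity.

Augment Plant→Sub2→Bus2→City: bottleneck 3, flow now 3.
Augment Plant→Sub2→Bus3→City: bottleneck 4, flow now 7.
Augment Plant→Sub2→Bus4→City: bottleneck 2, flow now 9.
Augment Plant→Sub3→Bus3→City: bottleneck 2, flow now 11.
Augment Plant→Sub3→Bus4→City: bottleneck 1, flow now 12.
Augment Plant→Bus1→Bus2→City: bottleneck 4, flow now 16.
No augmenting path remains; maximum flow = 16.
By max-flow min-cut, the minimum cut capacity equals the max flow.
In the residual graph, reachable from Plant: {Plant, Sub2, Sub3, Bus3, Bus4}.
Min-cut edges: Plant→Bus1 (4), Sub2→Bus2 (3), Bus3→City (6), Bus4→City (3); capacity 4 + 3 + 6 + 3 = 16.

16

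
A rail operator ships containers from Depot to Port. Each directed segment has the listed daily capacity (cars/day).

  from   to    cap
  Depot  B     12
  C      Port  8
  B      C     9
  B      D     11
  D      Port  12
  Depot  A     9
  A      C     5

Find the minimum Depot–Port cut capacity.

17

Augment Depot→A→C→Port: bottleneck 5, flow now 5.
Augment Depot→B→C→Port: bottleneck 3, flow now 8.
Augment Depot→B→D→Port: bottleneck 9, flow now 17.
No augmenting path remains; maximum flow = 17.
By max-flow min-cut, the minimum cut capacity equals the max flow.
In the residual graph, reachable from Depot: {Depot, A}.
Min-cut edges: Depot→B (12), A→C (5); capacity 12 + 5 = 17.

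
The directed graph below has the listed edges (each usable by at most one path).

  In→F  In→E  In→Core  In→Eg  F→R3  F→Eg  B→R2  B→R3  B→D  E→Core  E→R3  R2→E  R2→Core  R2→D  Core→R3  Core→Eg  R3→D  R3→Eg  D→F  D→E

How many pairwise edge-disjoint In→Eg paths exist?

4

Assign every edge capacity 1; by Menger, the answer equals the max flow.
Path In→Eg (+1); total 1.
Path In→F→Eg (+1); total 2.
Path In→Core→Eg (+1); total 3.
Path In→E→R3→Eg (+1); total 4.
No residual In→Eg path; max flow = 4.
Certifying cut of size 4: {In→Core, In→E, In→Eg, In→F}.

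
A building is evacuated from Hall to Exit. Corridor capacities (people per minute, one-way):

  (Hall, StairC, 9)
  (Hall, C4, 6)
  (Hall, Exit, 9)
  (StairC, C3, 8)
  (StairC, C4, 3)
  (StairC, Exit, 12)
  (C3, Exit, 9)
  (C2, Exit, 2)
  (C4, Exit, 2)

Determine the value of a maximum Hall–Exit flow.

Augment Hall→Exit: bottleneck 9, flow now 9.
Augment Hall→StairC→Exit: bottleneck 9, flow now 18.
Augment Hall→C4→Exit: bottleneck 2, flow now 20.
No augmenting path remains; maximum flow = 20.
In the residual graph, reachable from Hall: {Hall, C4}.
Min-cut edges: Hall→StairC (9), Hall→Exit (9), C4→Exit (2); capacity 9 + 9 + 2 = 20.
This cut is saturated, so no flow can exceed 20.

20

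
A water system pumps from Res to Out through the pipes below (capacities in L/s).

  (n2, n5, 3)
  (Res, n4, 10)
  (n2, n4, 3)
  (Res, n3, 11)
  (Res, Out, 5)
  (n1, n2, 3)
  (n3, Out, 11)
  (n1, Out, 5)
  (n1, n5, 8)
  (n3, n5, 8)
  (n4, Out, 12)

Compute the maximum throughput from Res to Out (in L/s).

Augment Res→Out: bottleneck 5, flow now 5.
Augment Res→n3→Out: bottleneck 11, flow now 16.
Augment Res→n4→Out: bottleneck 10, flow now 26.
No augmenting path remains; maximum flow = 26.
In the residual graph, reachable from Res: {Res}.
Min-cut edges: Res→n3 (11), Res→n4 (10), Res→Out (5); capacity 11 + 10 + 5 = 26.
This cut is saturated, so no flow can exceed 26.

26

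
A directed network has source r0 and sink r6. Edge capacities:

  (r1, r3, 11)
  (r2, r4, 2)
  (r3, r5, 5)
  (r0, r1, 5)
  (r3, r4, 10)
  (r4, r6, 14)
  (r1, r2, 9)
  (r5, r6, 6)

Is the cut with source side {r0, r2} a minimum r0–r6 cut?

Given cut capacity: 5 + 2 = 7.
Augment r0→r1→r2→r4→r6: bottleneck 2, flow now 2.
Augment r0→r1→r3→r4→r6: bottleneck 3, flow now 5.
No augmenting path remains; maximum flow = 5.
In the residual graph, reachable from r0: {r0}.
Min-cut edges: r0→r1 (5); capacity 5 = 5.
Cut capacity 7 exceeds the max flow 5, so it is not minimum.

No — its capacity is 7, but the minimum cut has capacity 5.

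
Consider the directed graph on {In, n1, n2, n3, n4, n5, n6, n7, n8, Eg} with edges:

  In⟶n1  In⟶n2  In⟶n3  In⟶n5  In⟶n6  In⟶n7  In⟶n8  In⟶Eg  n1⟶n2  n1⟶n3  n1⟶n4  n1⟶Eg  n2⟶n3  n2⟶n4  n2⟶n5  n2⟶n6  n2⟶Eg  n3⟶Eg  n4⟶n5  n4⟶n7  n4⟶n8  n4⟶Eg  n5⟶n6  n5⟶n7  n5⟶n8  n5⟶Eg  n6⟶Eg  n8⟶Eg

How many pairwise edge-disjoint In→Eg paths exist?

Assign every edge capacity 1; by Menger, the answer equals the max flow.
Path In→Eg (+1); total 1.
Path In→n1→Eg (+1); total 2.
Path In→n2→Eg (+1); total 3.
Path In→n3→Eg (+1); total 4.
Path In→n5→Eg (+1); total 5.
Path In→n6→Eg (+1); total 6.
Path In→n8→Eg (+1); total 7.
No residual In→Eg path; max flow = 7.
Certifying cut of size 7: {In→Eg, In→n1, In→n2, In→n3, In→n5, In→n6, In→n8}.

7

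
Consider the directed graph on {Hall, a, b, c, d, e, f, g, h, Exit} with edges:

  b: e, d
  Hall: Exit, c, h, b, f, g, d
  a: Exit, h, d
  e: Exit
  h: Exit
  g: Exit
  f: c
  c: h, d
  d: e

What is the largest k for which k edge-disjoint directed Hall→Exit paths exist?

Assign every edge capacity 1; by Menger, the answer equals the max flow.
Path Hall→Exit (+1); total 1.
Path Hall→g→Exit (+1); total 2.
Path Hall→h→Exit (+1); total 3.
Path Hall→b→e→Exit (+1); total 4.
No residual Hall→Exit path; max flow = 4.
Certifying cut of size 4: {Hall→Exit, Hall→g, e→Exit, h→Exit}.

4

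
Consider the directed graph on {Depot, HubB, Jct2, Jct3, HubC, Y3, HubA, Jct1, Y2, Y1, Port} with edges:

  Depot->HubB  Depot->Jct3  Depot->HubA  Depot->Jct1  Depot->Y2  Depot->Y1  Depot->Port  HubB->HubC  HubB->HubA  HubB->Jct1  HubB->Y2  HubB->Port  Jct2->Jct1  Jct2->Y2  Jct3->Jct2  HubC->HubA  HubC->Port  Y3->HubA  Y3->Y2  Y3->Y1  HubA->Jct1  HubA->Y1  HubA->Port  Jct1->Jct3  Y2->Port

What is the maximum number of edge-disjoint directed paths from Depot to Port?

4

Assign every edge capacity 1; by Menger, the answer equals the max flow.
Path Depot→Port (+1); total 1.
Path Depot→HubB→Port (+1); total 2.
Path Depot→HubA→Port (+1); total 3.
Path Depot→Y2→Port (+1); total 4.
No residual Depot→Port path; max flow = 4.
Certifying cut of size 4: {Depot→HubA, Depot→HubB, Depot→Port, Y2→Port}.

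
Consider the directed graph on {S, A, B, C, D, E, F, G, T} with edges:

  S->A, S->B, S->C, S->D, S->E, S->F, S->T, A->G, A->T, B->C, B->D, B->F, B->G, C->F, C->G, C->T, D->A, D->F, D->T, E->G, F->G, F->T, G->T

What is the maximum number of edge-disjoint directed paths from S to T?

Assign every edge capacity 1; by Menger, the answer equals the max flow.
Path S→T (+1); total 1.
Path S→A→T (+1); total 2.
Path S→C→T (+1); total 3.
Path S→D→T (+1); total 4.
Path S→F→T (+1); total 5.
Path S→B→G→T (+1); total 6.
No residual S→T path; max flow = 6.
Certifying cut of size 6: {A→T, C→T, D→T, F→T, G→T, S→T}.

6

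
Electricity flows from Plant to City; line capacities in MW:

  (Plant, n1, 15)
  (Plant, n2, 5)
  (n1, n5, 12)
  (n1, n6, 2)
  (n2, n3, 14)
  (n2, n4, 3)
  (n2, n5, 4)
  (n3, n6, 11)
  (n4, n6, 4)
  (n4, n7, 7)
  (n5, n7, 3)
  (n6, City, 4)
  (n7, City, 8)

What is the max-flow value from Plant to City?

10

Augment Plant→n1→n6→City: bottleneck 2, flow now 2.
Augment Plant→n1→n5→n7→City: bottleneck 3, flow now 5.
Augment Plant→n2→n3→n6→City: bottleneck 2, flow now 7.
Augment Plant→n2→n4→n7→City: bottleneck 3, flow now 10.
No augmenting path remains; maximum flow = 10.
In the residual graph, reachable from Plant: {Plant, n1, n5}.
Min-cut edges: Plant→n2 (5), n1→n6 (2), n5→n7 (3); capacity 5 + 2 + 3 = 10.
This cut is saturated, so no flow can exceed 10.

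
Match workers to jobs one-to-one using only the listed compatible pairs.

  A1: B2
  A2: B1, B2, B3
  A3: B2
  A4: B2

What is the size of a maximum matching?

2

Unit-capacity flow: source→left, listed edges, right→sink; max matching = max flow.
Augmenting path A1→B2 (+1); matched 1.
Augmenting path A2→B1 (+1); matched 2.
No augmenting path remains; maximum matching = 2.
König certificate: {A2, B2} is a vertex cover of size 2 (every listed pair touches it), so no matching can be larger.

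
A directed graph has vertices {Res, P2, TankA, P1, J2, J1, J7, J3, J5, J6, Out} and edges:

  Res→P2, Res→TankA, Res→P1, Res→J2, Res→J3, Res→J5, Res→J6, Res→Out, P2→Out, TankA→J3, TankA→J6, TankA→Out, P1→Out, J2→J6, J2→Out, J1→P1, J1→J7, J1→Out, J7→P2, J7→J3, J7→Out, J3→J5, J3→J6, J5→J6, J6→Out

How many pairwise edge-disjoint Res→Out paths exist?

Assign every edge capacity 1; by Menger, the answer equals the max flow.
Path Res→Out (+1); total 1.
Path Res→P2→Out (+1); total 2.
Path Res→TankA→Out (+1); total 3.
Path Res→P1→Out (+1); total 4.
Path Res→J2→Out (+1); total 5.
Path Res→J6→Out (+1); total 6.
No residual Res→Out path; max flow = 6.
Certifying cut of size 6: {J6→Out, Res→J2, Res→Out, Res→P1, Res→P2, Res→TankA}.

6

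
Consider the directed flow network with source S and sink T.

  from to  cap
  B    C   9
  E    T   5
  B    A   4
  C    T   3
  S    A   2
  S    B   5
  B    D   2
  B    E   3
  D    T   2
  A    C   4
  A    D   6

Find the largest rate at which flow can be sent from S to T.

7

Augment S→A→C→T: bottleneck 2, flow now 2.
Augment S→B→C→T: bottleneck 1, flow now 3.
Augment S→B→D→T: bottleneck 2, flow now 5.
Augment S→B→E→T: bottleneck 2, flow now 7.
No augmenting path remains; maximum flow = 7.
In the residual graph, reachable from S: {S}.
Min-cut edges: S→A (2), S→B (5); capacity 2 + 5 = 7.
This cut is saturated, so no flow can exceed 7.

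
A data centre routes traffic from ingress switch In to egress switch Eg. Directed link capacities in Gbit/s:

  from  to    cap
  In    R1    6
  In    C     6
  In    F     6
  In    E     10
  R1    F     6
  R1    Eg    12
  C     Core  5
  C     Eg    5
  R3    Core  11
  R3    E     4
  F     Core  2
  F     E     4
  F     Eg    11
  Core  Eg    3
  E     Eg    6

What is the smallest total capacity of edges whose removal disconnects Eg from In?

Augment In→R1→Eg: bottleneck 6, flow now 6.
Augment In→C→Eg: bottleneck 5, flow now 11.
Augment In→F→Eg: bottleneck 6, flow now 17.
Augment In→E→Eg: bottleneck 6, flow now 23.
Augment In→C→Core→Eg: bottleneck 1, flow now 24.
No augmenting path remains; maximum flow = 24.
By max-flow min-cut, the minimum cut capacity equals the max flow.
In the residual graph, reachable from In: {In, E}.
Min-cut edges: In→R1 (6), In→C (6), In→F (6), E→Eg (6); capacity 6 + 6 + 6 + 6 = 24.

24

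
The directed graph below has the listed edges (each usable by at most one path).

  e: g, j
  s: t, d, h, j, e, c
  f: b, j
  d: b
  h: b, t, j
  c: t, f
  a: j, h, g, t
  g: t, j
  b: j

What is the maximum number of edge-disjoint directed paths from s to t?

Assign every edge capacity 1; by Menger, the answer equals the max flow.
Path s→t (+1); total 1.
Path s→c→t (+1); total 2.
Path s→h→t (+1); total 3.
Path s→e→g→t (+1); total 4.
No residual s→t path; max flow = 4.
Certifying cut of size 4: {s→c, s→e, s→h, s→t}.

4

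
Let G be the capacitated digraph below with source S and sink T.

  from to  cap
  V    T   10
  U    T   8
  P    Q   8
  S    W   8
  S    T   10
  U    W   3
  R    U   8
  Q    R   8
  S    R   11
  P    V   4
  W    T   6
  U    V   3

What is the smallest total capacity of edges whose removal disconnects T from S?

24

Augment S→T: bottleneck 10, flow now 10.
Augment S→W→T: bottleneck 6, flow now 16.
Augment S→R→U→T: bottleneck 8, flow now 24.
No augmenting path remains; maximum flow = 24.
By max-flow min-cut, the minimum cut capacity equals the max flow.
In the residual graph, reachable from S: {S, R, W}.
Min-cut edges: S→T (10), R→U (8), W→T (6); capacity 10 + 8 + 6 = 24.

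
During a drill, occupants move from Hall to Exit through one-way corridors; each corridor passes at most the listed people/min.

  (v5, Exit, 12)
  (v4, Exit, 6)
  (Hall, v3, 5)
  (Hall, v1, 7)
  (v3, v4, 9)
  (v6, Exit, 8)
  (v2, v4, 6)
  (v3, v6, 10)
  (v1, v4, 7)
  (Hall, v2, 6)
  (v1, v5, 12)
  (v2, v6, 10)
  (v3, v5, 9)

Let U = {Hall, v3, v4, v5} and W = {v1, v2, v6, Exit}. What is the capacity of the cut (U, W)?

41

Edges leaving {Hall, v3, v4, v5}: Hall→v1 (7), Hall→v2 (6), v3→v6 (10), v4→Exit (6), v5→Exit (12).
Cut capacity = 7 + 6 + 10 + 6 + 12 = 41.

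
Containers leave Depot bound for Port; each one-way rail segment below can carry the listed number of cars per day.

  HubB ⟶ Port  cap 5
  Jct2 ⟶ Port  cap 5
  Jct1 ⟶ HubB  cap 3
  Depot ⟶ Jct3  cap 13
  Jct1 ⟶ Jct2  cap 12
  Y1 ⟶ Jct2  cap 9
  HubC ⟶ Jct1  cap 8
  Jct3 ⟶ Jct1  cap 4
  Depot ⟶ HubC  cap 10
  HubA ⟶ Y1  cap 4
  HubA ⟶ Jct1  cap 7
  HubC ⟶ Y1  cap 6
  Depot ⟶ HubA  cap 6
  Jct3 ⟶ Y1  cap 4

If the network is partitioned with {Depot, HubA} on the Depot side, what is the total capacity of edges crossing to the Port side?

Edges leaving {Depot, HubA}: Depot→HubC (10), Depot→Jct3 (13), HubA→Jct1 (7), HubA→Y1 (4).
Cut capacity = 10 + 13 + 7 + 4 = 34.

34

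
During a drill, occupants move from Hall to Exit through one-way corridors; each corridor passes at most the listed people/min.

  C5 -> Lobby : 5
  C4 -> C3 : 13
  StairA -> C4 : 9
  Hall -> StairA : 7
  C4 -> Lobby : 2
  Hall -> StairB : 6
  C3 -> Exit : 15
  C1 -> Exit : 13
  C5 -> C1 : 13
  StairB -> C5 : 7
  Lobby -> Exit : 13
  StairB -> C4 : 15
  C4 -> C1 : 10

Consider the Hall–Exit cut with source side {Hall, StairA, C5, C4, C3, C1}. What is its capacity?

Edges leaving {Hall, StairA, C5, C4, C3, C1}: Hall→StairB (6), C5→Lobby (5), C4→Lobby (2), C3→Exit (15), C1→Exit (13).
Cut capacity = 6 + 5 + 2 + 15 + 13 = 41.

41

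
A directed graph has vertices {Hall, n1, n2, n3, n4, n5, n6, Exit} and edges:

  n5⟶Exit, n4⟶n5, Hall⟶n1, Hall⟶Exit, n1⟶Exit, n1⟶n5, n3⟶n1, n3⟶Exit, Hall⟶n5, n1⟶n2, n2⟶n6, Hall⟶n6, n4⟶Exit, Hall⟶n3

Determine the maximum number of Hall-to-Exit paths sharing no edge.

4

Assign every edge capacity 1; by Menger, the answer equals the max flow.
Path Hall→Exit (+1); total 1.
Path Hall→n1→Exit (+1); total 2.
Path Hall→n3→Exit (+1); total 3.
Path Hall→n5→Exit (+1); total 4.
No residual Hall→Exit path; max flow = 4.
Certifying cut of size 4: {Hall→Exit, Hall→n1, Hall→n3, Hall→n5}.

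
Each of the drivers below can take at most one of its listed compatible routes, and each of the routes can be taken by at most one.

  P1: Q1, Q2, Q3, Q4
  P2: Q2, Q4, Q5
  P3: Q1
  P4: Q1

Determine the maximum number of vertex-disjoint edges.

Unit-capacity flow: source→left, listed edges, right→sink; max matching = max flow.
Augmenting path P1→Q1 (+1); matched 1.
Augmenting path P2→Q2 (+1); matched 2.
Augmenting path P3→Q1→P1→Q3 (+1); matched 3.
No augmenting path remains; maximum matching = 3.
König certificate: {P1, P2, Q1} is a vertex cover of size 3 (every listed pair touches it), so no matching can be larger.

3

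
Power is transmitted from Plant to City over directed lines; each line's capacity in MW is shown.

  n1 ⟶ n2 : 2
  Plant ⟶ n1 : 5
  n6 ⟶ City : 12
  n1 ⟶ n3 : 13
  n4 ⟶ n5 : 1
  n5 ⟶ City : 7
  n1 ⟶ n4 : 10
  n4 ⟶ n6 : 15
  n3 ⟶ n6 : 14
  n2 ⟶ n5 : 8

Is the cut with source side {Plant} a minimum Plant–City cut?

Given cut capacity: 5 = 5.
Augment Plant→n1→n2→n5→City: bottleneck 2, flow now 2.
Augment Plant→n1→n3→n6→City: bottleneck 3, flow now 5.
No augmenting path remains; maximum flow = 5.
Cut capacity 5 equals the max flow, so it is a minimum cut.

Yes — it is a minimum cut (capacity 5).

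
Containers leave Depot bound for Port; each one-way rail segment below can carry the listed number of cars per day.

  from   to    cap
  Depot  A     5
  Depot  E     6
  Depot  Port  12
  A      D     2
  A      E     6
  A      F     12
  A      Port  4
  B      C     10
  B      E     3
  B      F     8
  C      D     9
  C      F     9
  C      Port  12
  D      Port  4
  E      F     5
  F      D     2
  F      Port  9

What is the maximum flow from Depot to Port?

Augment Depot→Port: bottleneck 12, flow now 12.
Augment Depot→A→Port: bottleneck 4, flow now 16.
Augment Depot→A→D→Port: bottleneck 1, flow now 17.
Augment Depot→E→F→Port: bottleneck 5, flow now 22.
No augmenting path remains; maximum flow = 22.
In the residual graph, reachable from Depot: {Depot, E}.
Min-cut edges: Depot→A (5), Depot→Port (12), E→F (5); capacity 5 + 12 + 5 = 22.
This cut is saturated, so no flow can exceed 22.

22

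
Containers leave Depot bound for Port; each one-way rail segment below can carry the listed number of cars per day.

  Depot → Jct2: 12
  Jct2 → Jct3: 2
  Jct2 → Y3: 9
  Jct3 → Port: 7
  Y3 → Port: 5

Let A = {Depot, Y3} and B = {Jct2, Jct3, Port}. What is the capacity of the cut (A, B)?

17

Edges leaving {Depot, Y3}: Depot→Jct2 (12), Y3→Port (5).
Cut capacity = 12 + 5 = 17.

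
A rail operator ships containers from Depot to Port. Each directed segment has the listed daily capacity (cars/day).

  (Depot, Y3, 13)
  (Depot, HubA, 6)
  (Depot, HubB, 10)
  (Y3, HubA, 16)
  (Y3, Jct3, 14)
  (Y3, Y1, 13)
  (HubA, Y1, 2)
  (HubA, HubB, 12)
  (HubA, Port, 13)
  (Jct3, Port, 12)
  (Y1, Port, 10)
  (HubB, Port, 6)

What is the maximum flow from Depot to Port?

Augment Depot→HubA→Port: bottleneck 6, flow now 6.
Augment Depot→HubB→Port: bottleneck 6, flow now 12.
Augment Depot→Y3→HubA→Port: bottleneck 7, flow now 19.
Augment Depot→Y3→Jct3→Port: bottleneck 6, flow now 25.
No augmenting path remains; maximum flow = 25.
In the residual graph, reachable from Depot: {Depot, HubB}.
Min-cut edges: Depot→Y3 (13), Depot→HubA (6), HubB→Port (6); capacity 13 + 6 + 6 = 25.
This cut is saturated, so no flow can exceed 25.

25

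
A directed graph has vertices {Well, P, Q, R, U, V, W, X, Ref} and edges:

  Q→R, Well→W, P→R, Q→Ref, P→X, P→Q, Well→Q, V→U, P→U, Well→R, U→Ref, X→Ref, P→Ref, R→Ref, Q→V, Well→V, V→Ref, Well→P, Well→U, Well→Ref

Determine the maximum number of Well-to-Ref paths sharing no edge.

Assign every edge capacity 1; by Menger, the answer equals the max flow.
Path Well→Ref (+1); total 1.
Path Well→P→Ref (+1); total 2.
Path Well→Q→Ref (+1); total 3.
Path Well→R→Ref (+1); total 4.
Path Well→U→Ref (+1); total 5.
Path Well→V→Ref (+1); total 6.
No residual Well→Ref path; max flow = 6.
Certifying cut of size 6: {Well→P, Well→Q, Well→R, Well→Ref, Well→U, Well→V}.

6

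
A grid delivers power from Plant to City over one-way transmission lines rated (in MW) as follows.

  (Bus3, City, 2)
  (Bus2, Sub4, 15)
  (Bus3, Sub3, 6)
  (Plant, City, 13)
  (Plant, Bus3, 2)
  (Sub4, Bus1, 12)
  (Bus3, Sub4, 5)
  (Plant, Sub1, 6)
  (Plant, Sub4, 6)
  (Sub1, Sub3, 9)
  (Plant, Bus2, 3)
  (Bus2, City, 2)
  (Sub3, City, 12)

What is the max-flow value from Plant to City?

Augment Plant→City: bottleneck 13, flow now 13.
Augment Plant→Bus3→City: bottleneck 2, flow now 15.
Augment Plant→Bus2→City: bottleneck 2, flow now 17.
Augment Plant→Sub1→Sub3→City: bottleneck 6, flow now 23.
No augmenting path remains; maximum flow = 23.
In the residual graph, reachable from Plant: {Plant, Bus2, Sub4, Bus1}.
Min-cut edges: Plant→Sub1 (6), Plant→Bus3 (2), Plant→City (13), Bus2→City (2); capacity 6 + 2 + 13 + 2 = 23.
This cut is saturated, so no flow can exceed 23.

23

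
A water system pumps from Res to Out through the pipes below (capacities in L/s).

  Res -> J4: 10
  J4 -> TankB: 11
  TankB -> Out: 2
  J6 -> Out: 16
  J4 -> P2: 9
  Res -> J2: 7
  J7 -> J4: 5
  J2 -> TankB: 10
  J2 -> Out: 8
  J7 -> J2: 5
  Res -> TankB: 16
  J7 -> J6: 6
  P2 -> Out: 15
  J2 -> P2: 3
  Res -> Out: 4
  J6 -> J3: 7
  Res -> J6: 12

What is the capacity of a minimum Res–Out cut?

34

Augment Res→Out: bottleneck 4, flow now 4.
Augment Res→J6→Out: bottleneck 12, flow now 16.
Augment Res→J2→Out: bottleneck 7, flow now 23.
Augment Res→TankB→Out: bottleneck 2, flow now 25.
Augment Res→J4→P2→Out: bottleneck 9, flow now 34.
No augmenting path remains; maximum flow = 34.
By max-flow min-cut, the minimum cut capacity equals the max flow.
In the residual graph, reachable from Res: {Res, J4, TankB}.
Min-cut edges: Res→J6 (12), Res→J2 (7), Res→Out (4), J4→P2 (9), TankB→Out (2); capacity 12 + 7 + 4 + 9 + 2 = 34.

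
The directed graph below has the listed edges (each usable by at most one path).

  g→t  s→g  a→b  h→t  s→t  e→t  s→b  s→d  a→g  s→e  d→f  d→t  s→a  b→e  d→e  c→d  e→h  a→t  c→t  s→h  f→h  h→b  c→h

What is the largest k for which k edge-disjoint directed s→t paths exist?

6

Assign every edge capacity 1; by Menger, the answer equals the max flow.
Path s→t (+1); total 1.
Path s→a→t (+1); total 2.
Path s→d→t (+1); total 3.
Path s→e→t (+1); total 4.
Path s→g→t (+1); total 5.
Path s→h→t (+1); total 6.
No residual s→t path; max flow = 6.
Certifying cut of size 6: {e→t, h→t, s→a, s→d, s→g, s→t}.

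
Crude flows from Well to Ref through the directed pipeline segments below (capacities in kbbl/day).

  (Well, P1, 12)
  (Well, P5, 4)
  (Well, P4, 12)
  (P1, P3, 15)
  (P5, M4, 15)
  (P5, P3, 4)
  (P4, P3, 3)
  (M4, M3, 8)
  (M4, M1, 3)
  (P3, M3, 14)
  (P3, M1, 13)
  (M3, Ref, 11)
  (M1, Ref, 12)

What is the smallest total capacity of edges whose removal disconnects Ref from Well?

19

Augment Well→P1→P3→M3→Ref: bottleneck 11, flow now 11.
Augment Well→P1→P3→M1→Ref: bottleneck 1, flow now 12.
Augment Well→P5→M4→M1→Ref: bottleneck 3, flow now 15.
Augment Well→P5→P3→M1→Ref: bottleneck 1, flow now 16.
Augment Well→P4→P3→M1→Ref: bottleneck 3, flow now 19.
No augmenting path remains; maximum flow = 19.
By max-flow min-cut, the minimum cut capacity equals the max flow.
In the residual graph, reachable from Well: {Well, P4}.
Min-cut edges: Well→P1 (12), Well→P5 (4), P4→P3 (3); capacity 12 + 4 + 3 = 19.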